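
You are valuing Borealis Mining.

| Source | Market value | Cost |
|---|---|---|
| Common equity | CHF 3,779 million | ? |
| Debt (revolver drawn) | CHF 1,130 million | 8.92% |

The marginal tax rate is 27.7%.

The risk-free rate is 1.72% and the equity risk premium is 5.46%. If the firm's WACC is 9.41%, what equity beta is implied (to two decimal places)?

Total capital V = 3779 + 1130 = 4909.
Equity weight = 3779/4909 = 0.7698.
Revolver drawn weight = 1130/4909 = 0.2302.
Debt contribution = 0.2302 × 8.92% × (1 − 27.7%) = 1.4845%.
Required equity contribution = 9.41% − 1.4845% = 7.9255%  ⇒  Re = 10.2954%.
CAPM: 10.2954% = 1.72% + β × 5.46%  ⇒  β = 1.5706.

1.57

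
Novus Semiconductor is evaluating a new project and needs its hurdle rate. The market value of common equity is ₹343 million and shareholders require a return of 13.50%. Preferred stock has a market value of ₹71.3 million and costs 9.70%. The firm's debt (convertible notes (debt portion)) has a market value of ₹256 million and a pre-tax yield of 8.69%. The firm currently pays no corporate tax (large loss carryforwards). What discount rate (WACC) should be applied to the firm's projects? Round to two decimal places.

11.26%

Total capital V = 343 + 71.3 + 256 = 670.3.
Equity: weight = 343/670.3 = 0.5117; cost = 13.5%.
Preferred: weight = 71.3/670.3 = 0.1064; cost = 9.7%.
Convertible notes (debt portion): weight = 256/670.3 = 0.3819; after-tax cost = 8.69% × (1 − 0%) = 8.6900%.
WACC = 0.5117 × 13.5000% + 0.1064 × 9.7000% + 0.3819 × 8.6900% = 11.2588%.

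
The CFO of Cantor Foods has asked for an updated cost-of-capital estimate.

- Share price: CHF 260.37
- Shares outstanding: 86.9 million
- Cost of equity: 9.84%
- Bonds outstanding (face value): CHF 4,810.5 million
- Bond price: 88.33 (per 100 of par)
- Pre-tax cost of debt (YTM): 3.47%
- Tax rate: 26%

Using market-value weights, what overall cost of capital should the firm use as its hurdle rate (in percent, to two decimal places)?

8.69%

Market value of equity E = 260.37 × 86.9m = 22626.153m. Market value of debt D = 4810.5m × 88.33/100 = 4249.11465m.
Total capital V = 22626.153 + 4249.11465 = 26875.26765.
Equity: weight = 22626.153/26875.26765 = 0.8419; cost = 9.84%.
Bonds outstanding: weight = 4249.11465/26875.26765 = 0.1581; after-tax cost = 3.47% × (1 − 26%) = 2.5678%.
WACC = 0.8419 × 9.8400% + 0.1581 × 2.5678% = 8.6902%.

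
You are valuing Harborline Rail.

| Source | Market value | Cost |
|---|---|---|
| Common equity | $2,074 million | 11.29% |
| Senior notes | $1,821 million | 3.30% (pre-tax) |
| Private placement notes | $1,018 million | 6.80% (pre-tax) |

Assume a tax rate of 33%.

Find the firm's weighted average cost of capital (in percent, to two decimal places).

6.53%

Total capital V = 2074 + 1821 + 1018 = 4913.
Equity: weight = 2074/4913 = 0.4221; cost = 11.29%.
Senior notes: weight = 1821/4913 = 0.3706; after-tax cost = 3.3% × (1 − 33%) = 2.2110%.
Private placement notes: weight = 1018/4913 = 0.2072; after-tax cost = 6.8% × (1 − 33%) = 4.5560%.
WACC = 0.4221 × 11.2900% + 0.3706 × 2.2110% + 0.2072 × 4.5560% = 6.5296%.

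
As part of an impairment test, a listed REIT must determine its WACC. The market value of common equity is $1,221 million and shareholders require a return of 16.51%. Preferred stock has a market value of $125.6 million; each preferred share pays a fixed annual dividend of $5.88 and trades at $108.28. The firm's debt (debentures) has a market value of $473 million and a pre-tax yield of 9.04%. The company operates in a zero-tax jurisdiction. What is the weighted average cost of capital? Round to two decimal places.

Cost of preferred: Rp = 5.88 / 108.28 = 5.4304%.
Total capital V = 1221 + 125.6 + 473 = 1819.6.
Equity: weight = 1221/1819.6 = 0.6710; cost = 16.51%.
Preferred: weight = 125.6/1819.6 = 0.0690; cost = 5.4304%.
Debentures: weight = 473/1819.6 = 0.2599; after-tax cost = 9.04% × (1 − 0%) = 9.0400%.
WACC = 0.6710 × 16.5100% + 0.0690 × 5.4304% + 0.2599 × 9.0400% = 13.8034%.

13.80%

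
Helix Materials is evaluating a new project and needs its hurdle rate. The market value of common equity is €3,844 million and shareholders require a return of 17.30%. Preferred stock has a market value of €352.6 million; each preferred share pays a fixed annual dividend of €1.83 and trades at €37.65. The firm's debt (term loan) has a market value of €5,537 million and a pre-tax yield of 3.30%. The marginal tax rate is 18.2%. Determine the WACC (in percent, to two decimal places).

Cost of preferred: Rp = 1.83 / 37.65 = 4.8606%.
Total capital V = 3844 + 352.6 + 5537 = 9733.6.
Equity: weight = 3844/9733.6 = 0.3949; cost = 17.3%.
Preferred: weight = 352.6/9733.6 = 0.0362; cost = 4.8606%.
Term loan: weight = 5537/9733.6 = 0.5689; after-tax cost = 3.3% × (1 − 18.2%) = 2.6994%.
WACC = 0.3949 × 17.3000% + 0.0362 × 4.8606% + 0.5689 × 2.6994% = 8.5438%.

8.54%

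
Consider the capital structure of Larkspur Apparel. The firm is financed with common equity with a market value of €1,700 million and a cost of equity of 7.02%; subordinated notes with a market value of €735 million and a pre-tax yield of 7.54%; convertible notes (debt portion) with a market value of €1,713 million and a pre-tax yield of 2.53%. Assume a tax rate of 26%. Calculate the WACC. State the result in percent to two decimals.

4.64%

Total capital V = 1700 + 735 + 1713 = 4148.
Equity: weight = 1700/4148 = 0.4098; cost = 7.02%.
Subordinated notes: weight = 735/4148 = 0.1772; after-tax cost = 7.54% × (1 − 26%) = 5.5796%.
Convertible notes (debt portion): weight = 1713/4148 = 0.4130; after-tax cost = 2.53% × (1 − 26%) = 1.8722%.
WACC = 0.4098 × 7.0200% + 0.1772 × 5.5796% + 0.4130 × 1.8722% = 4.6389%.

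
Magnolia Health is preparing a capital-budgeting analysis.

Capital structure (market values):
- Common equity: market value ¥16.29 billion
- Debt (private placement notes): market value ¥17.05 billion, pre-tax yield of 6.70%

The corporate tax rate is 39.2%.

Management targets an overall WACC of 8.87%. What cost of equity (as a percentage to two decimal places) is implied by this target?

13.89%

Total capital V = 16.29 + 17.05 = 33.34.
Equity weight = 16.29/33.34 = 0.4886.
Private placement notes weight = 17.05/33.34 = 0.5114.
Debt contribution = 0.5114 × 6.7% × (1 − 39.2%) = 2.0832%.
Required equity contribution = 8.87% − 2.0832% = 6.7868%.
Re = 6.7868% / 0.4886 = 13.8902%.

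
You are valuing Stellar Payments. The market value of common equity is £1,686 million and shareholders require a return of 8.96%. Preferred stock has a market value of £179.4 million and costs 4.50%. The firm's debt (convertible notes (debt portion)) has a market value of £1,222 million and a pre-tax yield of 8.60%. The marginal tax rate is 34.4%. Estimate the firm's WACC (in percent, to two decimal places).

7.39%

Total capital V = 1686 + 179.4 + 1222 = 3087.4.
Equity: weight = 1686/3087.4 = 0.5461; cost = 8.96%.
Preferred: weight = 179.4/3087.4 = 0.0581; cost = 4.5%.
Convertible notes (debt portion): weight = 1222/3087.4 = 0.3958; after-tax cost = 8.6% × (1 − 34.4%) = 5.6416%.
WACC = 0.5461 × 8.9600% + 0.0581 × 4.5000% + 0.3958 × 5.6416% = 7.3874%.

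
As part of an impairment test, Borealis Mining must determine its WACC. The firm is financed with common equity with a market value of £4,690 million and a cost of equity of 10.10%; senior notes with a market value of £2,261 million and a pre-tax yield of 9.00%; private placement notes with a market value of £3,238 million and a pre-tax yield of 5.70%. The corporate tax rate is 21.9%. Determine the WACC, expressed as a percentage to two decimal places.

7.62%

Total capital V = 4690 + 2261 + 3238 = 10189.
Equity: weight = 4690/10189 = 0.4603; cost = 10.1%.
Senior notes: weight = 2261/10189 = 0.2219; after-tax cost = 9% × (1 − 21.9%) = 7.0290%.
Private placement notes: weight = 3238/10189 = 0.3178; after-tax cost = 5.7% × (1 − 21.9%) = 4.4517%.
WACC = 0.4603 × 10.1000% + 0.2219 × 7.0290% + 0.3178 × 4.4517% = 7.6235%.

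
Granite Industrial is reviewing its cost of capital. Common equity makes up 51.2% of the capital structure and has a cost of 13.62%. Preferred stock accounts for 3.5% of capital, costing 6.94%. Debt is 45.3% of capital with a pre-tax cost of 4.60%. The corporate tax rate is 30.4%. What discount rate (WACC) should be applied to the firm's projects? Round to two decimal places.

After-tax cost of debt = 4.6% × (1 − 30.4%) = 3.2016%.
WACC = 0.512 × 13.6200% + 0.035 × 6.9400% + 0.453 × 3.2016% = 8.6667%.

8.67%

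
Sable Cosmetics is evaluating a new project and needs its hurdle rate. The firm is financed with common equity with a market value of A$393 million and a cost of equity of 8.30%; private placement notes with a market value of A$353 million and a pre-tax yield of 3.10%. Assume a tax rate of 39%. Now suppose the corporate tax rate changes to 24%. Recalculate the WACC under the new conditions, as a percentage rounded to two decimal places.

After the change:
Total capital V = 393 + 353 = 746.
Equity: weight = 393/746 = 0.5268; cost = 8.3%.
Private placement notes: weight = 353/746 = 0.4732; after-tax cost = 3.1% × (1 − 24%) = 2.3560%.
WACC = 0.5268 × 8.3000% + 0.4732 × 2.3560% = 5.4874%.

5.49%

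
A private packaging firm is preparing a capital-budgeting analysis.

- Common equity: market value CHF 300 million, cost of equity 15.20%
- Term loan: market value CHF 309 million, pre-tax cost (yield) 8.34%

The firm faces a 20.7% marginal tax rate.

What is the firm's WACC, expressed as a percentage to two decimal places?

Total capital V = 300 + 309 = 609.
Equity: weight = 300/609 = 0.4926; cost = 15.2%.
Term loan: weight = 309/609 = 0.5074; after-tax cost = 8.34% × (1 − 20.7%) = 6.6136%.
WACC = 0.4926 × 15.2000% + 0.5074 × 6.6136% = 10.8434%.

10.84%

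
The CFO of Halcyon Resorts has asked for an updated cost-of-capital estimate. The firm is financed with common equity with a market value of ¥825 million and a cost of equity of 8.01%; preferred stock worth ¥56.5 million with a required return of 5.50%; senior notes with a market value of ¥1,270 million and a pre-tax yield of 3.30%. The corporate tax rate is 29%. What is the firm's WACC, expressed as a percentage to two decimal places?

4.60%

Total capital V = 825 + 56.5 + 1270 = 2151.5.
Equity: weight = 825/2151.5 = 0.3835; cost = 8.01%.
Preferred: weight = 56.5/2151.5 = 0.0263; cost = 5.5%.
Senior notes: weight = 1270/2151.5 = 0.5903; after-tax cost = 3.3% × (1 − 29%) = 2.3430%.
WACC = 0.3835 × 8.0100% + 0.0263 × 5.5000% + 0.5903 × 2.3430% = 4.5989%.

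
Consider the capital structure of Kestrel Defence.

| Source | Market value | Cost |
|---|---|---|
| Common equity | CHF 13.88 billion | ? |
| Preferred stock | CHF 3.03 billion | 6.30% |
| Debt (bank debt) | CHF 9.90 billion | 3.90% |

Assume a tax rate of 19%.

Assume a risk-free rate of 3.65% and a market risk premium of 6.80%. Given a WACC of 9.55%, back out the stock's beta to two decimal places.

1.64

Total capital V = 13.88 + 3.03 + 9.9 = 26.81.
Equity weight = 13.88/26.81 = 0.5177.
Preferred weight = 3.03/26.81 = 0.1130.
Bank debt weight = 9.9/26.81 = 0.3693.
Debt contribution = 0.3693 × 3.9% × (1 − 19%) = 1.1665%.
Preferred contribution = 0.1130 × 6.3% = 0.7120%.
Required equity contribution = 9.55% − 1.8785% = 7.6715%  ⇒  Re = 14.8179%.
CAPM: 14.8179% = 3.65% + β × 6.8%  ⇒  β = 1.6423.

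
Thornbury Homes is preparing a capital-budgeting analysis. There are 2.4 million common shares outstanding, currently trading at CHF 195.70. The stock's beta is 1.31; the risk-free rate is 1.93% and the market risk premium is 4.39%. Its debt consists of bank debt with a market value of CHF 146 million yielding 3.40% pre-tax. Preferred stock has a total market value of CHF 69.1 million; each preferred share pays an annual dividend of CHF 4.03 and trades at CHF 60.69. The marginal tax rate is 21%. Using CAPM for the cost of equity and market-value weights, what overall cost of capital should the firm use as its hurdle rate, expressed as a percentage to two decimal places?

6.51%

Cost of equity via CAPM: Re = 1.93% + 1.31 × 4.39% = 7.6809%.
Cost of preferred: Rp = 4.03 / 60.69 = 6.6403%.
Market value of equity E = 195.7 × 2.4m = 469.68m.
Total capital V = 469.68 + 69.1 + 146 = 684.78.
Equity: weight = 469.68/684.78 = 0.6859; cost = 7.6809%.
Preferred: weight = 69.1/684.78 = 0.1009; cost = 6.6403%.
Bank debt: weight = 146/684.78 = 0.2132; after-tax cost = 3.4% × (1 − 21%) = 2.6860%.
WACC = 0.6859 × 7.6809% + 0.1009 × 6.6403% + 0.2132 × 2.6860% = 6.5109%.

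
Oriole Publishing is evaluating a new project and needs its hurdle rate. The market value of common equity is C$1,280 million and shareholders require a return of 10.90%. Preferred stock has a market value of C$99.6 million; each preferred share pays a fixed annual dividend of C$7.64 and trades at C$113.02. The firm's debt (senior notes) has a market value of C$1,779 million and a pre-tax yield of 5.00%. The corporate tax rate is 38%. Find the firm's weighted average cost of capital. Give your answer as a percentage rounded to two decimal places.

Cost of preferred: Rp = 7.64 / 113.02 = 6.7599%.
Total capital V = 1280 + 99.6 + 1779 = 3158.6.
Equity: weight = 1280/3158.6 = 0.4052; cost = 10.9%.
Preferred: weight = 99.6/3158.6 = 0.0315; cost = 6.7599%.
Senior notes: weight = 1779/3158.6 = 0.5632; after-tax cost = 5% × (1 − 38%) = 3.1000%.
WACC = 0.4052 × 10.9000% + 0.0315 × 6.7599% + 0.5632 × 3.1000% = 6.3763%.

6.38%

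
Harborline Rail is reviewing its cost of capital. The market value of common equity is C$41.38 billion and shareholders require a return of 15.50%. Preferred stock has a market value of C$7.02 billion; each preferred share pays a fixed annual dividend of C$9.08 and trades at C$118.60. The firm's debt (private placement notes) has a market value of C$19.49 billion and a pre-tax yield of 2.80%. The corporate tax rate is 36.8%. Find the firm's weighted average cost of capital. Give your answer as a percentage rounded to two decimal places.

10.75%

Cost of preferred: Rp = 9.08 / 118.6 = 7.6560%.
Total capital V = 41.38 + 7.02 + 19.49 = 67.89.
Equity: weight = 41.38/67.89 = 0.6095; cost = 15.5%.
Preferred: weight = 7.02/67.89 = 0.1034; cost = 7.656%.
Private placement notes: weight = 19.49/67.89 = 0.2871; after-tax cost = 2.8% × (1 − 36.8%) = 1.7696%.
WACC = 0.6095 × 15.5000% + 0.1034 × 7.6560% + 0.2871 × 1.7696% = 10.7472%.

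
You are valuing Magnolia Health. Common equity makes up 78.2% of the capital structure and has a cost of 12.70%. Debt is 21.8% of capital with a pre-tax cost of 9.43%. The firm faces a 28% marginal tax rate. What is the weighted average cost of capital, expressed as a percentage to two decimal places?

11.41%

After-tax cost of debt = 9.43% × (1 − 28%) = 6.7896%.
WACC = 0.782 × 12.7000% + 0.218 × 6.7896% = 11.4115%.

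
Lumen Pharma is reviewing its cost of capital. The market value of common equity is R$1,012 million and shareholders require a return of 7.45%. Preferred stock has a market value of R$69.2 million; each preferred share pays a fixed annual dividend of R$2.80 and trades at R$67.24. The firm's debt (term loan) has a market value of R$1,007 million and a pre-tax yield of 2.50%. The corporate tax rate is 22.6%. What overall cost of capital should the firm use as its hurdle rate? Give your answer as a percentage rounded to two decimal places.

4.68%

Cost of preferred: Rp = 2.8 / 67.24 = 4.1642%.
Total capital V = 1012 + 69.2 + 1007 = 2088.2.
Equity: weight = 1012/2088.2 = 0.4846; cost = 7.45%.
Preferred: weight = 69.2/2088.2 = 0.0331; cost = 4.1642%.
Term loan: weight = 1007/2088.2 = 0.4822; after-tax cost = 2.5% × (1 − 22.6%) = 1.9350%.
WACC = 0.4846 × 7.4500% + 0.0331 × 4.1642% + 0.4822 × 1.9350% = 4.6816%.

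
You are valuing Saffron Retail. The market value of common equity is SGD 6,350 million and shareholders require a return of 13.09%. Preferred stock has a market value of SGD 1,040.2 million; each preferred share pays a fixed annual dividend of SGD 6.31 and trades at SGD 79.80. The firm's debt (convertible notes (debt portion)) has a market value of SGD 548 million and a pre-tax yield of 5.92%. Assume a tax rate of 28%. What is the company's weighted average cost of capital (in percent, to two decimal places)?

11.80%

Cost of preferred: Rp = 6.31 / 79.8 = 7.9073%.
Total capital V = 6350 + 1040.2 + 548 = 7938.2.
Equity: weight = 6350/7938.2 = 0.7999; cost = 13.09%.
Preferred: weight = 1040.2/7938.2 = 0.1310; cost = 7.9073%.
Convertible notes (debt portion): weight = 548/7938.2 = 0.0690; after-tax cost = 5.92% × (1 − 28%) = 4.2624%.
WACC = 0.7999 × 13.0900% + 0.1310 × 7.9073% + 0.0690 × 4.2624% = 11.8015%.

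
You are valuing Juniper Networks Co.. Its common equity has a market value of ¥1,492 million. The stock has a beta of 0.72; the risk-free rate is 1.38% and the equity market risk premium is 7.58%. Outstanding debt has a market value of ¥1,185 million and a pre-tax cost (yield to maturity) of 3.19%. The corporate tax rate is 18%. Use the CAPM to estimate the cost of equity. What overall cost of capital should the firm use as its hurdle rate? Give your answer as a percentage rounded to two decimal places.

4.97%

Cost of equity via CAPM: Re = 1.38% + 0.72 × 7.58% = 6.8376%.
Total capital V = 1492 + 1185 = 2677.
Equity: weight = 1492/2677 = 0.5573; cost = 6.8376%.
Debt: weight = 1185/2677 = 0.4427; after-tax cost = 3.19% × (1 − 18%) = 2.6158%.
WACC = 0.5573 × 6.8376% + 0.4427 × 2.6158% = 4.9688%.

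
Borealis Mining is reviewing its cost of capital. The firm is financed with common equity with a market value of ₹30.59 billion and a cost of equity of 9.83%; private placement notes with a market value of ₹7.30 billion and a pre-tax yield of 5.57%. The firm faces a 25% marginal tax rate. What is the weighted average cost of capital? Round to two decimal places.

8.74%

Total capital V = 30.59 + 7.3 = 37.89.
Equity: weight = 30.59/37.89 = 0.8073; cost = 9.83%.
Private placement notes: weight = 7.3/37.89 = 0.1927; after-tax cost = 5.57% × (1 − 25%) = 4.1775%.
WACC = 0.8073 × 9.8300% + 0.1927 × 4.1775% = 8.7410%.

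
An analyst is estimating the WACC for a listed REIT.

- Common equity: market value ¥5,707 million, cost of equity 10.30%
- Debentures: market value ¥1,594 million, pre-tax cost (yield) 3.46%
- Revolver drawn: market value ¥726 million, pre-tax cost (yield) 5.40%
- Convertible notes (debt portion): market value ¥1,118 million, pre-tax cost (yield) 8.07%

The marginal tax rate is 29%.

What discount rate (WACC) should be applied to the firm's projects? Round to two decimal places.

Total capital V = 5707 + 1594 + 726 + 1118 = 9145.
Equity: weight = 5707/9145 = 0.6241; cost = 10.3%.
Debentures: weight = 1594/9145 = 0.1743; after-tax cost = 3.46% × (1 − 29%) = 2.4566%.
Revolver drawn: weight = 726/9145 = 0.0794; after-tax cost = 5.4% × (1 − 29%) = 3.8340%.
Convertible notes (debt portion): weight = 1118/9145 = 0.1223; after-tax cost = 8.07% × (1 − 29%) = 5.7297%.
WACC = 0.6241 × 10.3000% + 0.1743 × 2.4566% + 0.0794 × 3.8340% + 0.1223 × 5.7297% = 7.8608%.

7.86%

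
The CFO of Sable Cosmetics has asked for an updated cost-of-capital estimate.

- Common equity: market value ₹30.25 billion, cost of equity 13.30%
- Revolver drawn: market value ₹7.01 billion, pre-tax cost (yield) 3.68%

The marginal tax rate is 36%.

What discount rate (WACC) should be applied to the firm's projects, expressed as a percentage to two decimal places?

Total capital V = 30.25 + 7.01 = 37.26.
Equity: weight = 30.25/37.26 = 0.8119; cost = 13.3%.
Revolver drawn: weight = 7.01/37.26 = 0.1881; after-tax cost = 3.68% × (1 − 36%) = 2.3552%.
WACC = 0.8119 × 13.3000% + 0.1881 × 2.3552% = 11.2409%.

11.24%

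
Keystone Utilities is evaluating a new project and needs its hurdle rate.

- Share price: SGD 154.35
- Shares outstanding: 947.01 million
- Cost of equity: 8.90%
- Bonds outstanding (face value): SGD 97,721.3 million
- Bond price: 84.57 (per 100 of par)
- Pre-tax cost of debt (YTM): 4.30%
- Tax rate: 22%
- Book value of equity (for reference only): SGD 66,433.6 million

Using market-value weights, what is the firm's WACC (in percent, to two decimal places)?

Market value of equity E = 154.35 × 947.01m = 146170.9935m. Market value of debt D = 97721.3m × 84.57/100 = 82642.90341m.
Total capital V = 146170.9935 + 82642.90341 = 228813.89691.
Equity: weight = 146170.9935/228813.89691 = 0.6388; cost = 8.9%.
Bonds outstanding: weight = 82642.90341/228813.89691 = 0.3612; after-tax cost = 4.3% × (1 − 22%) = 3.3540%.
WACC = 0.6388 × 8.9000% + 0.3612 × 3.3540% = 6.8969%.

6.90%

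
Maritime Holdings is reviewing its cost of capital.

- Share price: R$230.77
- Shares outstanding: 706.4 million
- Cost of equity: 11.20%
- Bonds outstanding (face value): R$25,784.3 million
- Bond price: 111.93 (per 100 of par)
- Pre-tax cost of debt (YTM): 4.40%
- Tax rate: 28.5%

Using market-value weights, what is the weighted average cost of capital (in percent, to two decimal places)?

Market value of equity E = 230.77 × 706.4m = 163015.928m. Market value of debt D = 25784.3m × 111.93/100 = 28860.36699m.
Total capital V = 163015.928 + 28860.36699 = 191876.29499.
Equity: weight = 163015.928/191876.29499 = 0.8496; cost = 11.2%.
Bonds outstanding: weight = 28860.36699/191876.29499 = 0.1504; after-tax cost = 4.4% × (1 − 28.5%) = 3.1460%.
WACC = 0.8496 × 11.2000% + 0.1504 × 3.1460% = 9.9886%.

9.99%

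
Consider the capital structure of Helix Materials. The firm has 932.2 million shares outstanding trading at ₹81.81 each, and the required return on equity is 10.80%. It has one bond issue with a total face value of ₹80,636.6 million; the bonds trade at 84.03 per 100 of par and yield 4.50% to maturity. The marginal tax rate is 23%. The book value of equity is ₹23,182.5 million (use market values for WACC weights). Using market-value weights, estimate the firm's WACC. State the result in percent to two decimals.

Market value of equity E = 81.81 × 932.2m = 76263.282m. Market value of debt D = 80636.6m × 84.03/100 = 67758.93498m.
Total capital V = 76263.282 + 67758.93498 = 144022.21698.
Equity: weight = 76263.282/144022.21698 = 0.5295; cost = 10.8%.
Bonds outstanding: weight = 67758.93498/144022.21698 = 0.4705; after-tax cost = 4.5% × (1 − 23%) = 3.4650%.
WACC = 0.5295 × 10.8000% + 0.4705 × 3.4650% = 7.3491%.

7.35%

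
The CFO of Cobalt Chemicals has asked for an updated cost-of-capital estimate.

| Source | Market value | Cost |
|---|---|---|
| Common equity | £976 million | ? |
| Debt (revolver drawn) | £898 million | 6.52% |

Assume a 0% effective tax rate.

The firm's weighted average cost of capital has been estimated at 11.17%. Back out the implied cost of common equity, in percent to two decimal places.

Total capital V = 976 + 898 = 1874.
Equity weight = 976/1874 = 0.5208.
Revolver drawn weight = 898/1874 = 0.4792.
Debt contribution = 0.4792 × 6.52% × (1 − 0%) = 3.1243%.
Required equity contribution = 11.17% − 3.1243% = 8.0457%.
Re = 8.0457% / 0.5208 = 15.4484%.

15.45%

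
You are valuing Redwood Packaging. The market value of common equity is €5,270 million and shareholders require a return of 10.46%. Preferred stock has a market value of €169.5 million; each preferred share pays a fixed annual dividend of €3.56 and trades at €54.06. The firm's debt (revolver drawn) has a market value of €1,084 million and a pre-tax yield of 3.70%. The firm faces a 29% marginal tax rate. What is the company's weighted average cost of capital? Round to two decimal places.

9.06%

Cost of preferred: Rp = 3.56 / 54.06 = 6.5853%.
Total capital V = 5270 + 169.5 + 1084 = 6523.5.
Equity: weight = 5270/6523.5 = 0.8078; cost = 10.46%.
Preferred: weight = 169.5/6523.5 = 0.0260; cost = 6.5853%.
Revolver drawn: weight = 1084/6523.5 = 0.1662; after-tax cost = 3.7% × (1 − 29%) = 2.6270%.
WACC = 0.8078 × 10.4600% + 0.0260 × 6.5853% + 0.1662 × 2.6270% = 9.0577%.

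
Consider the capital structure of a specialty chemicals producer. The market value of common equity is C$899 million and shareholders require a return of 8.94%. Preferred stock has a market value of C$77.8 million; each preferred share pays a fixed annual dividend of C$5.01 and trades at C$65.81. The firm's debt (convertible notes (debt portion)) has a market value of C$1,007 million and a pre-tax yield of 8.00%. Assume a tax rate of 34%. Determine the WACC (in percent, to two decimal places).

7.03%

Cost of preferred: Rp = 5.01 / 65.81 = 7.6128%.
Total capital V = 899 + 77.8 + 1007 = 1983.8.
Equity: weight = 899/1983.8 = 0.4532; cost = 8.94%.
Preferred: weight = 77.8/1983.8 = 0.0392; cost = 7.6128%.
Convertible notes (debt portion): weight = 1007/1983.8 = 0.5076; after-tax cost = 8% × (1 − 34%) = 5.2800%.
WACC = 0.4532 × 8.9400% + 0.0392 × 7.6128% + 0.5076 × 5.2800% = 7.0301%.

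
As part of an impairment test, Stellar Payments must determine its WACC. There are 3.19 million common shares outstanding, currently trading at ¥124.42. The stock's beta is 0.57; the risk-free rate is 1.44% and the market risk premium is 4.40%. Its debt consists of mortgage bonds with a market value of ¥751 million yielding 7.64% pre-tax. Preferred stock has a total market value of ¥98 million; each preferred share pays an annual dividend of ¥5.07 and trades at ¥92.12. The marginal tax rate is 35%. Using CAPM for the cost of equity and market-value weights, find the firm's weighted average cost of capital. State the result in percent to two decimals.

Cost of equity via CAPM: Re = 1.44% + 0.57 × 4.4% = 3.9480%.
Cost of preferred: Rp = 5.07 / 92.12 = 5.5037%.
Market value of equity E = 124.42 × 3.19m = 396.8998m.
Total capital V = 396.8998 + 98 + 751 = 1245.8998.
Equity: weight = 396.8998/1245.8998 = 0.3186; cost = 3.948%.
Preferred: weight = 98/1245.8998 = 0.0787; cost = 5.5037%.
Mortgage bonds: weight = 751/1245.8998 = 0.6028; after-tax cost = 7.64% × (1 − 35%) = 4.9660%.
WACC = 0.3186 × 3.9480% + 0.0787 × 5.5037% + 0.6028 × 4.9660% = 4.6840%.

4.68%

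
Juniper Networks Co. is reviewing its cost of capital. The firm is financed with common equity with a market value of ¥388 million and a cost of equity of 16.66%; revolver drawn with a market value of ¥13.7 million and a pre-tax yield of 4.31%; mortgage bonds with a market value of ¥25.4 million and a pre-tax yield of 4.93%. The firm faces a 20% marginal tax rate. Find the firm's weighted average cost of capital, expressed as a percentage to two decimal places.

Total capital V = 388 + 13.7 + 25.4 = 427.1.
Equity: weight = 388/427.1 = 0.9085; cost = 16.66%.
Revolver drawn: weight = 13.7/427.1 = 0.0321; after-tax cost = 4.31% × (1 − 20%) = 3.4480%.
Mortgage bonds: weight = 25.4/427.1 = 0.0595; after-tax cost = 4.93% × (1 − 20%) = 3.9440%.
WACC = 0.9085 × 16.6600% + 0.0321 × 3.4480% + 0.0595 × 3.9440% = 15.4800%.

15.48%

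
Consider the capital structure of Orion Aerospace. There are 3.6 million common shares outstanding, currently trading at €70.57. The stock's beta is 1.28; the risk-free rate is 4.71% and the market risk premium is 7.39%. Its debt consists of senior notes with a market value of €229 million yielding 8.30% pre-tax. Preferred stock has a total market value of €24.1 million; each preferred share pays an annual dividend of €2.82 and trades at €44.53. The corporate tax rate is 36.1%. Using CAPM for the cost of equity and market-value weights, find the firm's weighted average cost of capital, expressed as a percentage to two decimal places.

Cost of equity via CAPM: Re = 4.71% + 1.28 × 7.39% = 14.1692%.
Cost of preferred: Rp = 2.82 / 44.53 = 6.3328%.
Market value of equity E = 70.57 × 3.6m = 254.052m.
Total capital V = 254.052 + 24.1 + 229 = 507.152.
Equity: weight = 254.052/507.152 = 0.5009; cost = 14.1692%.
Preferred: weight = 24.1/507.152 = 0.0475; cost = 6.3328%.
Senior notes: weight = 229/507.152 = 0.4515; after-tax cost = 8.3% × (1 − 36.1%) = 5.3037%.
WACC = 0.5009 × 14.1692% + 0.0475 × 6.3328% + 0.4515 × 5.3037% = 9.7937%.

9.79%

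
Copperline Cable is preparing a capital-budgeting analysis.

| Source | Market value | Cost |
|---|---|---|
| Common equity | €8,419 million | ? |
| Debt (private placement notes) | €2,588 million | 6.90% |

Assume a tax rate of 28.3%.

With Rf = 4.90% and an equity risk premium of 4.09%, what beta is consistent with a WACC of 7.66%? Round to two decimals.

0.88

Total capital V = 8419 + 2588 = 11007.
Equity weight = 8419/11007 = 0.7649.
Private placement notes weight = 2588/11007 = 0.2351.
Debt contribution = 0.2351 × 6.9% × (1 − 28.3%) = 1.1632%.
Required equity contribution = 7.66% − 1.1632% = 6.4968%  ⇒  Re = 8.4939%.
CAPM: 8.4939% = 4.9% + β × 4.09%  ⇒  β = 0.8787.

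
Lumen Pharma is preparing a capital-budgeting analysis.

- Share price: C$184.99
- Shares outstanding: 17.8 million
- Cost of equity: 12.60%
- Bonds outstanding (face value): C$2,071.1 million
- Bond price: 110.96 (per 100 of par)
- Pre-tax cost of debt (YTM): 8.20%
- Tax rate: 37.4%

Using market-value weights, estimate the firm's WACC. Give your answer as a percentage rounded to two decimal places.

Market value of equity E = 184.99 × 17.8m = 3292.822m. Market value of debt D = 2071.1m × 110.96/100 = 2298.09256m.
Total capital V = 3292.822 + 2298.09256 = 5590.91456.
Equity: weight = 3292.822/5590.91456 = 0.5890; cost = 12.6%.
Bonds outstanding: weight = 2298.09256/5590.91456 = 0.4110; after-tax cost = 8.2% × (1 − 37.4%) = 5.1332%.
WACC = 0.5890 × 12.6000% + 0.4110 × 5.1332% = 9.5308%.

9.53%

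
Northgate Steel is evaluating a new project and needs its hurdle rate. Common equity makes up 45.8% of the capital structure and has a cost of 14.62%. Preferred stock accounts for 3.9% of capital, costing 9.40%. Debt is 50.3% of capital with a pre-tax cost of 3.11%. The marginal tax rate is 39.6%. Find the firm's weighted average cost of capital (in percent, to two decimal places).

8.01%

After-tax cost of debt = 3.11% × (1 − 39.6%) = 1.8784%.
WACC = 0.458 × 14.6200% + 0.039 × 9.4000% + 0.503 × 1.8784% = 8.0074%.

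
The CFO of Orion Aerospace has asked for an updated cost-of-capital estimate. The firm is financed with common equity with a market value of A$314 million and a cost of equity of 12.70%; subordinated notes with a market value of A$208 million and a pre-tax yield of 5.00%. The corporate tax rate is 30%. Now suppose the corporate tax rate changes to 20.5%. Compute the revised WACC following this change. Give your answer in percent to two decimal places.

After the change:
Total capital V = 314 + 208 = 522.
Equity: weight = 314/522 = 0.6015; cost = 12.7%.
Subordinated notes: weight = 208/522 = 0.3985; after-tax cost = 5% × (1 − 20.5%) = 3.9750%.
WACC = 0.6015 × 12.7000% + 0.3985 × 3.9750% = 9.2234%.

9.22%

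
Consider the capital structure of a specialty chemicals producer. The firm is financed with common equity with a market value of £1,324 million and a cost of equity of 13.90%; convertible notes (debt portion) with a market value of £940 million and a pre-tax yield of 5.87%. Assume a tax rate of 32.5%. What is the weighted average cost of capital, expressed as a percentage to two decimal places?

9.77%

Total capital V = 1324 + 940 = 2264.
Equity: weight = 1324/2264 = 0.5848; cost = 13.9%.
Convertible notes (debt portion): weight = 940/2264 = 0.4152; after-tax cost = 5.87% × (1 − 32.5%) = 3.9623%.
WACC = 0.5848 × 13.9000% + 0.4152 × 3.9623% = 9.7739%.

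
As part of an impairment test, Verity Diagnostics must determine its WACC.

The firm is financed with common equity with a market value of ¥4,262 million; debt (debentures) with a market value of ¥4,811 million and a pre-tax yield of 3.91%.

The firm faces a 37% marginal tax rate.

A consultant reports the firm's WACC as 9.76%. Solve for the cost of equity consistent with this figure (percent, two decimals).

Total capital V = 4262 + 4811 = 9073.
Equity weight = 4262/9073 = 0.4697.
Debentures weight = 4811/9073 = 0.5303.
Debt contribution = 0.5303 × 3.91% × (1 − 37%) = 1.3062%.
Required equity contribution = 9.76% − 1.3062% = 8.4538%.
Re = 8.4538% / 0.4697 = 17.9966%.

18.00%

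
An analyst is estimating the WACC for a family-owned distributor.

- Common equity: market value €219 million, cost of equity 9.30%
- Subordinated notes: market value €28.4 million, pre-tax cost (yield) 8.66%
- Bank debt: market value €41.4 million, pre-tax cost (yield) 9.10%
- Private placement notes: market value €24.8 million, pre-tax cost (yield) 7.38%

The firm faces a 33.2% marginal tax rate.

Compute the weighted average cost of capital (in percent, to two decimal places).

Total capital V = 219 + 28.4 + 41.4 + 24.8 = 313.6.
Equity: weight = 219/313.6 = 0.6983; cost = 9.3%.
Subordinated notes: weight = 28.4/313.6 = 0.0906; after-tax cost = 8.66% × (1 − 33.2%) = 5.7849%.
Bank debt: weight = 41.4/313.6 = 0.1320; after-tax cost = 9.1% × (1 − 33.2%) = 6.0788%.
Private placement notes: weight = 24.8/313.6 = 0.0791; after-tax cost = 7.38% × (1 − 33.2%) = 4.9298%.
WACC = 0.6983 × 9.3000% + 0.0906 × 5.7849% + 0.1320 × 6.0788% + 0.0791 × 4.9298% = 8.2108%.

8.21%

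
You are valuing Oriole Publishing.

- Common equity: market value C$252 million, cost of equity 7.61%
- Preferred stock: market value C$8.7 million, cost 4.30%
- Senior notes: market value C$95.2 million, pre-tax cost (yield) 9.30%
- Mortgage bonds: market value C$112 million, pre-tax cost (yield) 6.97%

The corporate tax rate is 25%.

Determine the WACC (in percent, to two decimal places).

Total capital V = 252 + 8.7 + 95.2 + 112 = 467.9.
Equity: weight = 252/467.9 = 0.5386; cost = 7.61%.
Preferred: weight = 8.7/467.9 = 0.0186; cost = 4.3%.
Senior notes: weight = 95.2/467.9 = 0.2035; after-tax cost = 9.3% × (1 − 25%) = 6.9750%.
Mortgage bonds: weight = 112/467.9 = 0.2394; after-tax cost = 6.97% × (1 − 25%) = 5.2275%.
WACC = 0.5386 × 7.6100% + 0.0186 × 4.3000% + 0.2035 × 6.9750% + 0.2394 × 5.2275% = 6.8490%.

6.85%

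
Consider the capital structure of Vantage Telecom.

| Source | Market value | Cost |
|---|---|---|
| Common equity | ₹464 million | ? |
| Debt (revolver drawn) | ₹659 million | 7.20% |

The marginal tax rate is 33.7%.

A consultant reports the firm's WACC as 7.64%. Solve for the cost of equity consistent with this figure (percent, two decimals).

Total capital V = 464 + 659 = 1123.
Equity weight = 464/1123 = 0.4132.
Revolver drawn weight = 659/1123 = 0.5868.
Debt contribution = 0.5868 × 7.2% × (1 − 33.7%) = 2.8012%.
Required equity contribution = 7.64% − 2.8012% = 4.8388%.
Re = 4.8388% / 0.4132 = 11.7110%.

11.71%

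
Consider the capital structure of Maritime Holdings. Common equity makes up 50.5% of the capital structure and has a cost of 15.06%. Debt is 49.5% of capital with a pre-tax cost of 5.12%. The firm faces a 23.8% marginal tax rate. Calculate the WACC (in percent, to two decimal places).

After-tax cost of debt = 5.12% × (1 − 23.8%) = 3.9014%.
WACC = 0.505 × 15.0600% + 0.495 × 3.9014% = 9.5365%.

9.54%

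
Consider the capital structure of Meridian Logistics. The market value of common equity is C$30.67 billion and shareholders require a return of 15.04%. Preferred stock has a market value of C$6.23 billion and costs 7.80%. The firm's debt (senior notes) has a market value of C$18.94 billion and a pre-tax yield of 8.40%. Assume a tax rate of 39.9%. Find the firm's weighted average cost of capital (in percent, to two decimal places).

Total capital V = 30.67 + 6.23 + 18.94 = 55.84.
Equity: weight = 30.67/55.84 = 0.5492; cost = 15.04%.
Preferred: weight = 6.23/55.84 = 0.1116; cost = 7.8%.
Senior notes: weight = 18.94/55.84 = 0.3392; after-tax cost = 8.4% × (1 − 39.9%) = 5.0484%.
WACC = 0.5492 × 15.0400% + 0.1116 × 7.8000% + 0.3392 × 5.0484% = 10.8433%.

10.84%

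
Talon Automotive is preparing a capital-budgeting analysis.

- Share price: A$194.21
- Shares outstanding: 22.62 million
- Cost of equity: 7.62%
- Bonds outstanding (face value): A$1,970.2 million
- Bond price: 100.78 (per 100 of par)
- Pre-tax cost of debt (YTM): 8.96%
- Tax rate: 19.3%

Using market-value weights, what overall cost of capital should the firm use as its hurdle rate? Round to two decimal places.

Market value of equity E = 194.21 × 22.62m = 4393.0302m. Market value of debt D = 1970.2m × 100.78/100 = 1985.56756m.
Total capital V = 4393.0302 + 1985.56756 = 6378.59776.
Equity: weight = 4393.0302/6378.59776 = 0.6887; cost = 7.62%.
Bonds outstanding: weight = 1985.56756/6378.59776 = 0.3113; after-tax cost = 8.96% × (1 − 19.3%) = 7.2307%.
WACC = 0.6887 × 7.6200% + 0.3113 × 7.2307% = 7.4988%.

7.50%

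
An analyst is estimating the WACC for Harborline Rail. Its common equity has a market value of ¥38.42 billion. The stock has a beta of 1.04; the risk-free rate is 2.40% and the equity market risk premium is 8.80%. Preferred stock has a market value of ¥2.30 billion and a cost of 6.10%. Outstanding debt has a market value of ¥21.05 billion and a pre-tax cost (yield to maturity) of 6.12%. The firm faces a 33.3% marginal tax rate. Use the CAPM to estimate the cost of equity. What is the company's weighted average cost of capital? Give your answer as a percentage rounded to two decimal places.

8.80%

Cost of equity via CAPM: Re = 2.4% + 1.04 × 8.8% = 11.5520%.
Total capital V = 38.42 + 2.3 + 21.05 = 61.77.
Equity: weight = 38.42/61.77 = 0.6220; cost = 11.552%.
Preferred: weight = 2.3/61.77 = 0.0372; cost = 6.1%.
Debt: weight = 21.05/61.77 = 0.3408; after-tax cost = 6.12% × (1 − 33.3%) = 4.0820%.
WACC = 0.6220 × 11.5520% + 0.0372 × 6.1000% + 0.3408 × 4.0820% = 8.8034%.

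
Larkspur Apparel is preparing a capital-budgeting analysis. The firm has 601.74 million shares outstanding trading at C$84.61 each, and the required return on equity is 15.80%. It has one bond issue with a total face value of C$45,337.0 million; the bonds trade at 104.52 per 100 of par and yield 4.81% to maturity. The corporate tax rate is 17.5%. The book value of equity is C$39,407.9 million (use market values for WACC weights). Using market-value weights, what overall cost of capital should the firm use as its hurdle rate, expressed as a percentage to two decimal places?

10.10%

Market value of equity E = 84.61 × 601.74m = 50913.2214m. Market value of debt D = 45337m × 104.52/100 = 47386.2324m.
Total capital V = 50913.2214 + 47386.2324 = 98299.4538.
Equity: weight = 50913.2214/98299.4538 = 0.5179; cost = 15.8%.
Bonds outstanding: weight = 47386.2324/98299.4538 = 0.4821; after-tax cost = 4.81% × (1 − 17.5%) = 3.9682%.
WACC = 0.5179 × 15.8000% + 0.4821 × 3.9682% = 10.0964%.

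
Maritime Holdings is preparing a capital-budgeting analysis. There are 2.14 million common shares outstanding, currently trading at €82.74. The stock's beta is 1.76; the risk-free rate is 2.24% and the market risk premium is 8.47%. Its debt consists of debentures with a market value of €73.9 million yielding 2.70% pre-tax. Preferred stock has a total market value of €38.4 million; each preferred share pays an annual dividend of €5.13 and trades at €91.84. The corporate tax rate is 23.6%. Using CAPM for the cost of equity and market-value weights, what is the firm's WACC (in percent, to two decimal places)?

Cost of equity via CAPM: Re = 2.24% + 1.76 × 8.47% = 17.1472%.
Cost of preferred: Rp = 5.13 / 91.84 = 5.5858%.
Market value of equity E = 82.74 × 2.14m = 177.0636m.
Total capital V = 177.0636 + 38.4 + 73.9 = 289.3636.
Equity: weight = 177.0636/289.3636 = 0.6119; cost = 17.1472%.
Preferred: weight = 38.4/289.3636 = 0.1327; cost = 5.5858%.
Debentures: weight = 73.9/289.3636 = 0.2554; after-tax cost = 2.7% × (1 − 23.6%) = 2.0628%.
WACC = 0.6119 × 17.1472% + 0.1327 × 5.5858% + 0.2554 × 2.0628% = 11.7606%.

11.76%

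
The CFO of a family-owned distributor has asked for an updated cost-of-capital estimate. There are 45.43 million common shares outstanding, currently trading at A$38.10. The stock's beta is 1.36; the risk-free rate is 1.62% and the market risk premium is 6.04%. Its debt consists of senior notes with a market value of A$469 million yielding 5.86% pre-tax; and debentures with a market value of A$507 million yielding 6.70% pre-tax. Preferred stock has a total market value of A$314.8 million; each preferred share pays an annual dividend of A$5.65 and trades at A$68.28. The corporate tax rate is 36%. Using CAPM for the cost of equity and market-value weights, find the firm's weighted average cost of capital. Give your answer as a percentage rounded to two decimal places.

Cost of equity via CAPM: Re = 1.62% + 1.36 × 6.04% = 9.8344%.
Cost of preferred: Rp = 5.65 / 68.28 = 8.2748%.
Market value of equity E = 38.1 × 45.43m = 1730.883m.
Total capital V = 1730.883 + 314.8 + 469 + 507 = 3021.683.
Equity: weight = 1730.883/3021.683 = 0.5728; cost = 9.8344%.
Preferred: weight = 314.8/3021.683 = 0.1042; cost = 8.2748%.
Senior notes: weight = 469/3021.683 = 0.1552; after-tax cost = 5.86% × (1 − 36%) = 3.7504%.
Debentures: weight = 507/3021.683 = 0.1678; after-tax cost = 6.7% × (1 − 36%) = 4.2880%.
WACC = 0.5728 × 9.8344% + 0.1042 × 8.2748% + 0.1552 × 3.7504% + 0.1678 × 4.2880% = 7.7970%.

7.80%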